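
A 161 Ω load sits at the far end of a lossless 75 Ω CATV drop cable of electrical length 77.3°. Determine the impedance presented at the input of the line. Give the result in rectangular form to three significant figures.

tan(βl) = tan(77.3°) = 4.44
Z_in = Z_0·(Z_L + jZ_0·tanβl)/(Z_0 + jZ_L·tanβl)
     = 75·(161 + j333)/(75 + j714)

Z_in ≈ 36.3 − j13.1 Ω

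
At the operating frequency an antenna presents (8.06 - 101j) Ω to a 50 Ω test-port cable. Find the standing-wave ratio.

Γ = (Z_L − Z_0)/(Z_L + Z_0) = (-41.94 − j101)/(58.06 − j101)
|Γ| = 109/116 = 0.939
VSWR = (1 + |Γ|)/(1 − |Γ|) = 1.94/0.0613

VSWR ≈ 31.6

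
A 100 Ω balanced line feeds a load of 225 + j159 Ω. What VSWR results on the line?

Γ = (Z_L − Z_0)/(Z_L + Z_0) = (125 + j159)/(325 + j159)
|Γ| = 202/362 = 0.559
VSWR = (1 + |Γ|)/(1 − |Γ|) = 1.56/0.441

VSWR ≈ 3.54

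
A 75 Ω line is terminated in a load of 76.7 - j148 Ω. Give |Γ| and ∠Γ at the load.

Γ = (Z_L − Z_0)/(Z_L + Z_0) = (1.7 − j148)/(151.7 − j148)
|Γ| = 148/212 = 0.698

Γ ≈ 0.698 ∠ -45°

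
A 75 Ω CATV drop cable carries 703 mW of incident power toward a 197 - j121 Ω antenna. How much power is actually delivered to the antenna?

|Γ| = |(122 − j121)/(272 − j121)| = 0.577
|Γ|² = 0.333
P_refl = |Γ|²·P_inc = 234 mW, P_del = (1 − |Γ|²)·P_inc = 469 mW

P_delivered ≈ 469 mW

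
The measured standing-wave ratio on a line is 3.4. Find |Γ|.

|Γ| = (S − 1)/(S + 1) = (3.4 − 1)/(3.4 + 1) = 2.4/4.4

|Γ| ≈ 0.545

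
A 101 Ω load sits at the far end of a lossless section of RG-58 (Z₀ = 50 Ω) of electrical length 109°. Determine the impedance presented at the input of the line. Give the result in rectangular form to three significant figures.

Z_in ≈ 26.9 + j12.6 Ω

tan(βl) = tan(109°) = -2.9
Z_in = Z_0·(Z_L + jZ_0·tanβl)/(Z_0 + jZ_L·tanβl)
     = 50·(101 − j145)/(50 − j293)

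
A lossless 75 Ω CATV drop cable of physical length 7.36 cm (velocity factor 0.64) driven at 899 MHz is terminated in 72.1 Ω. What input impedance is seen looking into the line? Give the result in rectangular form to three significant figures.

λ = v/f = 0.64·c / 899 MHz = 0.214 m
βl = 2π·l/λ = 2π × 0.345 = 124°
tan(βl) = tan(124°) = -1.48
Z_in = Z_0·(Z_L + jZ_0·tanβl)/(Z_0 + jZ_L·tanβl)
     = 75·(72.1 − j111)/(75 − j107)

Z_in ≈ 76.1 − j2.78 Ω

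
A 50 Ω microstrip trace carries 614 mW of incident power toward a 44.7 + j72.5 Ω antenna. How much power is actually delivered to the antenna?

P_delivered ≈ 386 mW

|Γ| = |(-5.3 + j72.5)/(94.7 + j72.5)| = 0.61
|Γ|² = 0.371
P_refl = |Γ|²·P_inc = 228 mW, P_del = (1 − |Γ|²)·P_inc = 386 mW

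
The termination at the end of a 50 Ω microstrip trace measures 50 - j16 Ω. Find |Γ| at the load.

|Γ| ≈ 0.158

Γ = (Z_L − Z_0)/(Z_L + Z_0) = (0 − j16)/(100 − j16)
|Γ| = 16/101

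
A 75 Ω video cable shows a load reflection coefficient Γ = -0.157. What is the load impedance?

Z_L ≈ 54.6 Ω

Z_L = Z_0·(1 + Γ)/(1 − Γ) = 75·(0.843)/(1.16)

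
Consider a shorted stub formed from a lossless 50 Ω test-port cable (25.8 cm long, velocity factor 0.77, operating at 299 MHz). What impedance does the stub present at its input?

Z_in ≈ −j85.8 Ω

λ = v/f = 0.77·c / 299 MHz = 0.773 m
βl = 2π·l/λ = 2π × 0.334 = 120°
tan(βl) = -1.72
For a shorted stub, Z_in = jZ_0·tan(βl)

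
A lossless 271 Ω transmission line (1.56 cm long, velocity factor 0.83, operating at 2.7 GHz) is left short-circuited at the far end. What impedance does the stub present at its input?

λ = v/f = 0.83·c / 2.7 GHz = 0.0922 m
βl = 2π·l/λ = 2π × 0.169 = 60.9°
tan(βl) = 1.8
For a short-circuited stub, Z_in = jZ_0·tan(βl)

Z_in ≈ +j487 Ω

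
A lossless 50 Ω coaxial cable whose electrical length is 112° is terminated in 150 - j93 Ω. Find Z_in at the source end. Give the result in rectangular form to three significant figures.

tan(βl) = tan(112°) = -2.48
Z_in = Z_0·(Z_L + jZ_0·tanβl)/(Z_0 + jZ_L·tanβl)
     = 50·(150 − j217)/(-180 − j371)

Z_in ≈ 15.7 + j27.8 Ω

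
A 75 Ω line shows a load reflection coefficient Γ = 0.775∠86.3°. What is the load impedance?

Z_L ≈ 20 + j77.3 Ω

Z_L = Z_0·(1 + Γ)/(1 − Γ) = 75·(1.05 + j0.773)/(0.95 − j0.773)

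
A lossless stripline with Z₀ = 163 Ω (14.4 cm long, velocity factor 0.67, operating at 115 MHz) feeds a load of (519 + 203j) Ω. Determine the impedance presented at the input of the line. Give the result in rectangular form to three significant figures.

Z_in ≈ 204 − j254 Ω

λ = v/f = 0.67·c / 115 MHz = 1.75 m
βl = 2π·l/λ = 2π × 0.0824 = 29.7°
tan(βl) = tan(29.7°) = 0.569
Z_in = Z_0·(Z_L + jZ_0·tanβl)/(Z_0 + jZ_L·tanβl)
     = 163·(519 + j296)/(47.4 + j296)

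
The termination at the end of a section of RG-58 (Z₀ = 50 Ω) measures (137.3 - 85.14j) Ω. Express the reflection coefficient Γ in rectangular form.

Γ = (Z_L − Z_0)/(Z_L + Z_0) = (87.3 − j85.14)/(187.3 − j85.14)

Γ ≈ 0.558 − j0.201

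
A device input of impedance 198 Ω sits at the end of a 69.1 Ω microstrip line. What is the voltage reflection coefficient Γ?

Γ = 0.483

Γ = (Z_L − Z_0)/(Z_L + Z_0) = (198 − 69.1)/(198 + 69.1) = 128.9/267.1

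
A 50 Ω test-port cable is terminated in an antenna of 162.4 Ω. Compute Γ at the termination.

Γ = (Z_L − Z_0)/(Z_L + Z_0) = (162.4 − 50)/(162.4 + 50) = 112.4/212.4

Γ = 0.529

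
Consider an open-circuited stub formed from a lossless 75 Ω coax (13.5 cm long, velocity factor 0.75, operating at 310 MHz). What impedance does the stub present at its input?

Z_in ≈ −j31.9 Ω

λ = v/f = 0.75·c / 310 MHz = 0.726 m
βl = 2π·l/λ = 2π × 0.186 = 67°
tan(βl) = 2.35
For an open-circuited stub, Z_in = −jZ_0·cot(βl) = −jZ_0/tan(βl)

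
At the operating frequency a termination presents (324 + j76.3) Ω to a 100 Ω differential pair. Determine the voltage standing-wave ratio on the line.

Γ = (Z_L − Z_0)/(Z_L + Z_0) = (224 + j76.3)/(424 + j76.3)
|Γ| = 237/431 = 0.549
VSWR = (1 + |Γ|)/(1 − |Γ|) = 1.55/0.451

VSWR ≈ 3.44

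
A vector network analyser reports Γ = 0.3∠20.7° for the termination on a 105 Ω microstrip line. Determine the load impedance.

Z_L ≈ 181 + j42.1 Ω

Z_L = Z_0·(1 + Γ)/(1 − Γ) = 105·(1.28 + j0.106)/(0.719 − j0.106)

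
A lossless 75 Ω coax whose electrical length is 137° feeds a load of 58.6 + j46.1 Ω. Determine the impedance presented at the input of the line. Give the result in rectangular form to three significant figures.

Z_in ≈ 36.4 + j1.73 Ω

tan(βl) = tan(137°) = -0.933
Z_in = Z_0·(Z_L + jZ_0·tanβl)/(Z_0 + jZ_L·tanβl)
     = 75·(58.6 − j23.8)/(118 − j54.6)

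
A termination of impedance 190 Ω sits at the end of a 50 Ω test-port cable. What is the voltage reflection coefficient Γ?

Γ = 0.583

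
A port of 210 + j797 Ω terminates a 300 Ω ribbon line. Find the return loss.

RL ≈ 1.44 dB

Γ = (-90 + j797)/(510 + j797), |Γ| = 0.848
RL = −20·log₁₀|Γ| = −20·log₁₀(0.848)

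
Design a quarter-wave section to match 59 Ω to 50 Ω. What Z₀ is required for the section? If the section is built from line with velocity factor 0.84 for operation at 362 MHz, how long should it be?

Z_qwt ≈ 54.3 Ω; length ≈ 17.4 cm

Z_qwt = √(Z_0·R_L) = √(50 × 59) = √2950
λ = 0.84·c/f = 0.696 m, so l = λ/4 = 0.174 m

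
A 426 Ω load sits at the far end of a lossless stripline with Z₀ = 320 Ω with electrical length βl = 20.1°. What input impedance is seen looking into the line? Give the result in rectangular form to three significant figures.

tan(βl) = tan(20.1°) = 0.366
Z_in = Z_0·(Z_L + jZ_0·tanβl)/(Z_0 + jZ_L·tanβl)
     = 320·(426 + j117)/(320 + j156)

Z_in ≈ 390 − j73.1 Ω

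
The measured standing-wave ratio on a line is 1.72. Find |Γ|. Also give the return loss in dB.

|Γ| ≈ 0.265; return loss ≈ 11.5 dB

|Γ| = (S − 1)/(S + 1) = (1.72 − 1)/(1.72 + 1) = 0.72/2.72
RL = −20·log₁₀|Γ| = −20·log₁₀(0.265)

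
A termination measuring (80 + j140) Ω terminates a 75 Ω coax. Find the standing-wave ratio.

VSWR ≈ 5.07

Γ = (Z_L − Z_0)/(Z_L + Z_0) = (5 + j140)/(155 + j140)
|Γ| = 140/209 = 0.671
VSWR = (1 + |Γ|)/(1 − |Γ|) = 1.67/0.329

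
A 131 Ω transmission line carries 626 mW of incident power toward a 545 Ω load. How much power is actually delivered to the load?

P_delivered ≈ 391 mW

Γ = (545 − 131)/(545 + 131) = 0.612
|Γ|² = 0.375
P_refl = |Γ|²·P_inc = 235 mW, P_del = (1 − |Γ|²)·P_inc = 391 mW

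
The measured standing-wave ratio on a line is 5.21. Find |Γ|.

|Γ| = (S − 1)/(S + 1) = (5.21 − 1)/(5.21 + 1) = 4.21/6.21

|Γ| ≈ 0.678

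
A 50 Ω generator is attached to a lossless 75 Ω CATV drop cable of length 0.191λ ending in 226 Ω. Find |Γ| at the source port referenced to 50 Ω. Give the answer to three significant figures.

|Γ| ≈ 0.408

βl = 2π × 0.191 = 68.8°
tan(βl) = 2.57
Z_in = Z_0·(Z_L + jZ_0·tanβl)/(Z_0 + jZ_L·tanβl) = 28.2 − j25.5 Ω
Γ_s = (Z_in − Z_s)/(Z_in + Z_s) = (-21.8 − j25.5)/(78.2 − j25.5), |Γ_s| = 0.408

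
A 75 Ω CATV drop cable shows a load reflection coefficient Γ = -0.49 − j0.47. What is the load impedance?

Z_L = Z_0·(1 + Γ)/(1 − Γ) = 75·(0.51 − j0.47)/(1.49 + j0.47)

Z_L ≈ 16.6 − j28.9 Ω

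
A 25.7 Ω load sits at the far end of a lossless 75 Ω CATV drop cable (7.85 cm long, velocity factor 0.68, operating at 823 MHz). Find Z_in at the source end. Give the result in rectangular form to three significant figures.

Z_in ≈ 97.5 − j93.4 Ω

λ = v/f = 0.68·c / 823 MHz = 0.248 m
βl = 2π·l/λ = 2π × 0.317 = 114°
tan(βl) = tan(114°) = -2.25
Z_in = Z_0·(Z_L + jZ_0·tanβl)/(Z_0 + jZ_L·tanβl)
     = 75·(25.7 − j168)/(75 − j57.7)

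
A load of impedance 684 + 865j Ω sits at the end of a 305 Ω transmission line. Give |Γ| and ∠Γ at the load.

Γ ≈ 0.719 ∠ 25.2°

Γ = (Z_L − Z_0)/(Z_L + Z_0) = (379 + j865)/(989 + j865)
|Γ| = 944/1310 = 0.719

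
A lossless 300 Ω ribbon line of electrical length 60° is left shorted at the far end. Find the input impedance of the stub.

tan(βl) = 1.73
For a shorted stub, Z_in = jZ_0·tan(βl)

Z_in ≈ +j520 Ω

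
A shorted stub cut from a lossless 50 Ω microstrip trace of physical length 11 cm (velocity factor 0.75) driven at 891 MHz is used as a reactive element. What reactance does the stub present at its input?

X_in ≈ -21.4 Ω (capacitive)

λ = v/f = 0.75·c / 891 MHz = 0.253 m
βl = 2π·l/λ = 2π × 0.436 = 157°
tan(βl) = -0.428
For a shorted stub, Z_in = jZ_0·tan(βl)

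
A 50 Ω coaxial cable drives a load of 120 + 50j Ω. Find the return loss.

RL ≈ 6.28 dB

Γ = (70 + j50)/(170 + j50), |Γ| = 0.485
RL = −20·log₁₀|Γ| = −20·log₁₀(0.485)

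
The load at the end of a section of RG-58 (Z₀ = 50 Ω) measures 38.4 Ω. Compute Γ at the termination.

Γ = (Z_L − Z_0)/(Z_L + Z_0) = (38.4 − 50)/(38.4 + 50) = -11.6/88.4

Γ = -0.131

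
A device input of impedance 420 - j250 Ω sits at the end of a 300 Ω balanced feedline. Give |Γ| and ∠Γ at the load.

Γ = (Z_L − Z_0)/(Z_L + Z_0) = (120 − j250)/(720 − j250)
|Γ| = 277/762 = 0.364

Γ ≈ 0.364 ∠ -45.2°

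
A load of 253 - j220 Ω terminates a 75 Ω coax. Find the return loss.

Γ = (178 − j220)/(328 − j220), |Γ| = 0.717
RL = −20·log₁₀|Γ| = −20·log₁₀(0.717)

RL ≈ 2.9 dB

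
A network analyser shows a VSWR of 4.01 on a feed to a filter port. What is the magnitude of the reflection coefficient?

|Γ| ≈ 0.601

|Γ| = (S − 1)/(S + 1) = (4.01 − 1)/(4.01 + 1) = 3.01/5.01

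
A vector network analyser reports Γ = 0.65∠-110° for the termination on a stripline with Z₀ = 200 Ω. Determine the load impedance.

Z_L = Z_0·(1 + Γ)/(1 − Γ) = 200·(0.778 − j0.611)/(1.22 + j0.611)

Z_L ≈ 61.9 − j131 Ω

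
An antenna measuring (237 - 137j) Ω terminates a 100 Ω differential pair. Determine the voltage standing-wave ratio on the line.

Γ = (Z_L − Z_0)/(Z_L + Z_0) = (137 − j137)/(337 − j137)
|Γ| = 194/364 = 0.533
VSWR = (1 + |Γ|)/(1 − |Γ|) = 1.53/0.467

VSWR ≈ 3.28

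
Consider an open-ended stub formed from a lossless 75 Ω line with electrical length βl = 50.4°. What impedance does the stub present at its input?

tan(βl) = 1.21
For an open-ended stub, Z_in = −jZ_0·cot(βl) = −jZ_0/tan(βl)

Z_in ≈ −j62 Ω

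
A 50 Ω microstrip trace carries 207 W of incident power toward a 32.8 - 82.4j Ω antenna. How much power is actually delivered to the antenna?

|Γ| = |(-17.2 − j82.4)/(82.8 − j82.4)| = 0.721
|Γ|² = 0.519
P_refl = |Γ|²·P_inc = 107 W, P_del = (1 − |Γ|²)·P_inc = 99.5 W

P_delivered ≈ 99.5 W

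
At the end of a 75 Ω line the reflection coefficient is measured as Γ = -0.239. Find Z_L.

Z_L ≈ 46.1 Ω

Z_L = Z_0·(1 + Γ)/(1 − Γ) = 75·(0.761)/(1.24)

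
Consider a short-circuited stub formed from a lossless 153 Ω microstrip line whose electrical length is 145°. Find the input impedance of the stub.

tan(βl) = -0.7
For a short-circuited stub, Z_in = jZ_0·tan(βl)

Z_in ≈ −j107 Ω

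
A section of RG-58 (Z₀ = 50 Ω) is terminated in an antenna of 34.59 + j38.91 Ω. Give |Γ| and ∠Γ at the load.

Γ = (Z_L − Z_0)/(Z_L + Z_0) = (-15.41 + j38.91)/(84.59 + j38.91)
|Γ| = 41.9/93.1 = 0.449

Γ ≈ 0.449 ∠ 86.9°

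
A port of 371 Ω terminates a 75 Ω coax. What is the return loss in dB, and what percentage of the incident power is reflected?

Γ = (371 − 75)/(371 + 75) = 0.664
RL = −20·log₁₀(0.664) = 3.56 dB
P_refl/P_inc = |Γ|² = 0.44

RL ≈ 3.56 dB; 44% of incident power reflected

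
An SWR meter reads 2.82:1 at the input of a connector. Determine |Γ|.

|Γ| ≈ 0.476

|Γ| = (S − 1)/(S + 1) = (2.82 − 1)/(2.82 + 1) = 1.82/3.82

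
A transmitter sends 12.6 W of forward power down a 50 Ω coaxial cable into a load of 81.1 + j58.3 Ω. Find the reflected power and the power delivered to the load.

P_reflected ≈ 2.67 W; P_delivered ≈ 9.93 W

|Γ| = |(31.1 + j58.3)/(131.1 + j58.3)| = 0.461
|Γ|² = 0.212
P_refl = |Γ|²·P_inc = 2.67 W, P_del = (1 − |Γ|²)·P_inc = 9.93 W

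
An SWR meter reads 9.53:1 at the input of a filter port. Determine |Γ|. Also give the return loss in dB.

|Γ| ≈ 0.81; return loss ≈ 1.83 dB

|Γ| = (S − 1)/(S + 1) = (9.53 − 1)/(9.53 + 1) = 8.53/10.5
RL = −20·log₁₀|Γ| = −20·log₁₀(0.81)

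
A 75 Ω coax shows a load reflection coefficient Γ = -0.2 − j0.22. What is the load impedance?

Z_L = Z_0·(1 + Γ)/(1 − Γ) = 75·(0.8 − j0.22)/(1.2 + j0.22)

Z_L ≈ 45.9 − j22.2 Ω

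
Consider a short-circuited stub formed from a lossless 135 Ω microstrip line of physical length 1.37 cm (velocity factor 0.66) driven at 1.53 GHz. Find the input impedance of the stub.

λ = v/f = 0.66·c / 1.53 GHz = 0.129 m
βl = 2π·l/λ = 2π × 0.106 = 38.1°
tan(βl) = 0.784
For a short-circuited stub, Z_in = jZ_0·tan(βl)

Z_in ≈ +j106 Ω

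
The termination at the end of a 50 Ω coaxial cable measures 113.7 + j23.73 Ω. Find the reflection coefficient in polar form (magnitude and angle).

Γ = (Z_L − Z_0)/(Z_L + Z_0) = (63.7 + j23.73)/(163.7 + j23.73)
|Γ| = 68/165 = 0.411

Γ ≈ 0.411 ∠ 12.2°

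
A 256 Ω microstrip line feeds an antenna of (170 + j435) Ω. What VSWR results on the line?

Γ = (Z_L − Z_0)/(Z_L + Z_0) = (-86 + j435)/(426 + j435)
|Γ| = 443/609 = 0.728
VSWR = (1 + |Γ|)/(1 − |Γ|) = 1.73/0.272

VSWR ≈ 6.36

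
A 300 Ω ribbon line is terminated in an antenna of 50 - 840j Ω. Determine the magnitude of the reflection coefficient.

Γ = (Z_L − Z_0)/(Z_L + Z_0) = (-250 − j840)/(350 − j840)
|Γ| = 876/910

|Γ| ≈ 0.963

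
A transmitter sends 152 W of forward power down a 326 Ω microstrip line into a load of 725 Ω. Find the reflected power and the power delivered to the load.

Γ = (725 − 326)/(725 + 326) = 0.38
|Γ|² = 0.144
P_refl = |Γ|²·P_inc = 21.9 W, P_del = (1 − |Γ|²)·P_inc = 130 W

P_reflected ≈ 21.9 W; P_delivered ≈ 130 W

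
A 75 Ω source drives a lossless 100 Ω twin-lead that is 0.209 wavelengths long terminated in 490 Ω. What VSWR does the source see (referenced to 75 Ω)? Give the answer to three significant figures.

βl = 2π × 0.209 = 75.2°
tan(βl) = 3.8
Z_in = Z_0·(Z_L + jZ_0·tanβl)/(Z_0 + jZ_L·tanβl) = 21.8 − j25.2 Ω
Γ_s = (Z_in − Z_s)/(Z_in + Z_s) = (-53.2 − j25.2)/(96.8 − j25.2), |Γ_s| = 0.589
VSWR = (1 + |Γ_s|)/(1 − |Γ_s|)

VSWR ≈ 3.87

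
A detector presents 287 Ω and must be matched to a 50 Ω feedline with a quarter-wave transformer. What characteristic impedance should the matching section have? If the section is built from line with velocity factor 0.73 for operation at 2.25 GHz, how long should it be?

Z_qwt ≈ 120 Ω; length ≈ 2.43 cm

Z_qwt = √(Z_0·R_L) = √(50 × 287) = √14350
λ = 0.73·c/f = 0.0973 m, so l = λ/4 = 0.0243 m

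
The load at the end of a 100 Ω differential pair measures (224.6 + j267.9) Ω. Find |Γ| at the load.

|Γ| ≈ 0.702

Γ = (Z_L − Z_0)/(Z_L + Z_0) = (124.6 + j267.9)/(324.6 + j267.9)
|Γ| = 295/421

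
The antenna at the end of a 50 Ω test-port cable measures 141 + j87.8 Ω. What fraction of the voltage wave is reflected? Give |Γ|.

|Γ| ≈ 0.602

Γ = (Z_L − Z_0)/(Z_L + Z_0) = (91 + j87.8)/(191 + j87.8)
|Γ| = 126/210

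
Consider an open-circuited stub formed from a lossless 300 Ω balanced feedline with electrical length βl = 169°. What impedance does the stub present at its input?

tan(βl) = -0.194
For an open-circuited stub, Z_in = −jZ_0·cot(βl) = −jZ_0/tan(βl)

Z_in ≈ +j1540 Ω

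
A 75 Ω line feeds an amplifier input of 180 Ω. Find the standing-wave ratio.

VSWR ≈ 2.4

For a purely resistive load, VSWR = R_L/Z_0 or Z_0/R_L (whichever > 1) = 180/75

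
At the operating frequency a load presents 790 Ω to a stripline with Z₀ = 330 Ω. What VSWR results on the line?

Γ = (790 − 330)/(790 + 330) = 0.411
VSWR = (1 + 0.411)/(1 − 0.411)

VSWR ≈ 2.39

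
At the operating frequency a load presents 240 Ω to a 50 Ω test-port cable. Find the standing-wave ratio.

VSWR ≈ 4.8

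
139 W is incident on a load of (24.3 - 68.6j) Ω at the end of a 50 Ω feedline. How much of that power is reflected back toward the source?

|Γ| = |(-25.7 − j68.6)/(74.3 − j68.6)| = 0.724
|Γ|² = 0.525
P_refl = |Γ|²·P_inc = 72.9 W, P_del = (1 − |Γ|²)·P_inc = 66.1 W

P_reflected ≈ 72.9 W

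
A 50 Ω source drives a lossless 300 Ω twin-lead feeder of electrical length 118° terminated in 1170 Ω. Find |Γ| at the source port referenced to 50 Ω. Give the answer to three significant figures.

|Γ| ≈ 0.741

tan(βl) = -1.88
Z_in = Z_0·(Z_L + jZ_0·tanβl)/(Z_0 + jZ_L·tanβl) = 96.9 + j146 Ω
Γ_s = (Z_in − Z_s)/(Z_in + Z_s) = (46.9 + j146)/(147 + j146), |Γ_s| = 0.741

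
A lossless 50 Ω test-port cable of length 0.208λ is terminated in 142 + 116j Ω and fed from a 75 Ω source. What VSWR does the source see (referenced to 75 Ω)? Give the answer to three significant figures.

βl = 2π × 0.208 = 74.9°
tan(βl) = 3.7
Z_in = Z_0·(Z_L + jZ_0·tanβl)/(Z_0 + jZ_L·tanβl) = 12.4 − j22.5 Ω
Γ_s = (Z_in − Z_s)/(Z_in + Z_s) = (-62.6 − j22.5)/(87.4 − j22.5), |Γ_s| = 0.737
VSWR = (1 + |Γ_s|)/(1 − |Γ_s|)

VSWR ≈ 6.59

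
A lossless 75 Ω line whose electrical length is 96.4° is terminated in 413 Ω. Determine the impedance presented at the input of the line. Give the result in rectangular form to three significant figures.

tan(βl) = tan(96.4°) = -8.92
Z_in = Z_0·(Z_L + jZ_0·tanβl)/(Z_0 + jZ_L·tanβl)
     = 75·(413 − j669)/(75 − j3680)

Z_in ≈ 13.8 + j8.13 Ω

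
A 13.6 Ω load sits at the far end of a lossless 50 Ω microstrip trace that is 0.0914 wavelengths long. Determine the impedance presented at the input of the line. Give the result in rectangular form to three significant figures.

βl = 2π × 0.0914 = 32.9°
tan(βl) = tan(32.9°) = 0.647
Z_in = Z_0·(Z_L + jZ_0·tanβl)/(Z_0 + jZ_L·tanβl)
     = 50·(13.6 + j32.4)/(50 + j8.8)

Z_in ≈ 18.7 + j29.1 Ω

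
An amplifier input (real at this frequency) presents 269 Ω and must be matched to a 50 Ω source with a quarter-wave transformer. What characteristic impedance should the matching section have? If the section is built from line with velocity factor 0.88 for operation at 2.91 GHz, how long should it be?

Z_qwt ≈ 116 Ω; length ≈ 2.27 cm

Z_qwt = √(Z_0·R_L) = √(50 × 269) = √13450
λ = 0.88·c/f = 0.0907 m, so l = λ/4 = 0.0227 m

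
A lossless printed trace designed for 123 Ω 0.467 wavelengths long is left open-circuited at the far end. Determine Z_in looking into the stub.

Z_in ≈ +j585 Ω

βl = 2π × 0.467 = 168°
tan(βl) = -0.21
For an open-circuited stub, Z_in = −jZ_0·cot(βl) = −jZ_0/tan(βl)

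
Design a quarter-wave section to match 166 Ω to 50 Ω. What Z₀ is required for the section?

Z_qwt = √(Z_0·R_L) = √(50 × 166) = √8300

Z_qwt ≈ 91.1 Ω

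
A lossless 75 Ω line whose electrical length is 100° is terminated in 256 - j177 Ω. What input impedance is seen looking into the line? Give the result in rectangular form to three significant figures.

Z_in ≈ 16.1 + j23.5 Ω

tan(βl) = tan(100°) = -5.67
Z_in = Z_0·(Z_L + jZ_0·tanβl)/(Z_0 + jZ_L·tanβl)
     = 75·(256 − j602)/(-929 − j1450)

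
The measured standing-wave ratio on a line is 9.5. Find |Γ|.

|Γ| = (S − 1)/(S + 1) = (9.5 − 1)/(9.5 + 1) = 8.5/10.5

|Γ| ≈ 0.81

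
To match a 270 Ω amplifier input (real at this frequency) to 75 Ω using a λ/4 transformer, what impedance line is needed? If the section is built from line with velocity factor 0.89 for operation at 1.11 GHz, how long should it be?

Z_qwt ≈ 142 Ω; length ≈ 6.01 cm

Z_qwt = √(Z_0·R_L) = √(75 × 270) = √20250
λ = 0.89·c/f = 0.241 m, so l = λ/4 = 0.0601 m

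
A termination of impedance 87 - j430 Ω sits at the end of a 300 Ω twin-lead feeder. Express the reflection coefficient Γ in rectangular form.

Γ ≈ 0.306 − j0.771

Γ = (Z_L − Z_0)/(Z_L + Z_0) = (-213 − j430)/(387 − j430)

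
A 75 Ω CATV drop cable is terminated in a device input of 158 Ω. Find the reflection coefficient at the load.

Γ = 0.356

Γ = (Z_L − Z_0)/(Z_L + Z_0) = (158 − 75)/(158 + 75) = 83/233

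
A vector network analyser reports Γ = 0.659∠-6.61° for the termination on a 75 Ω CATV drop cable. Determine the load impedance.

Z_L = Z_0·(1 + Γ)/(1 − Γ) = 75·(1.65 − j0.0759)/(0.345 + j0.0759)

Z_L ≈ 339 − j91 Ω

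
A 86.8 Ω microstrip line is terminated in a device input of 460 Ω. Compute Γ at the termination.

Γ = 0.683

Γ = (Z_L − Z_0)/(Z_L + Z_0) = (460 − 86.8)/(460 + 86.8) = 373.2/546.8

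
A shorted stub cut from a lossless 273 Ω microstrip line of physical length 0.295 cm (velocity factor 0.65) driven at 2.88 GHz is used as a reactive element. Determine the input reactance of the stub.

λ = v/f = 0.65·c / 2.88 GHz = 0.0677 m
βl = 2π·l/λ = 2π × 0.0436 = 15.7°
tan(βl) = 0.281
For a shorted stub, Z_in = jZ_0·tan(βl)

X_in ≈ 76.7 Ω (inductive)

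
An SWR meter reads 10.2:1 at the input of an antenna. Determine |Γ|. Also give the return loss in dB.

|Γ| ≈ 0.821; return loss ≈ 1.71 dB

|Γ| = (S − 1)/(S + 1) = (10.2 − 1)/(10.2 + 1) = 9.2/11.2
RL = −20·log₁₀|Γ| = −20·log₁₀(0.821)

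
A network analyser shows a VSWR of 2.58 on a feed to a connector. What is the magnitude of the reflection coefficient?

|Γ| ≈ 0.441

|Γ| = (S − 1)/(S + 1) = (2.58 − 1)/(2.58 + 1) = 1.58/3.58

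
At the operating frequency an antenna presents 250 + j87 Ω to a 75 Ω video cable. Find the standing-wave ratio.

VSWR ≈ 3.77

Γ = (Z_L − Z_0)/(Z_L + Z_0) = (175 + j87)/(325 + j87)
|Γ| = 195/336 = 0.581
VSWR = (1 + |Γ|)/(1 − |Γ|) = 1.58/0.419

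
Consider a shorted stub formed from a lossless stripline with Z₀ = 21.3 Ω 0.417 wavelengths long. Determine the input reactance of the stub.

βl = 2π × 0.417 = 150°
tan(βl) = -0.575
For a shorted stub, Z_in = jZ_0·tan(βl)

X_in ≈ -12.2 Ω (capacitive)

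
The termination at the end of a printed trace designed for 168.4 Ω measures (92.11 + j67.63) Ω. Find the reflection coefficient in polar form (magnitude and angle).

Γ ≈ 0.379 ∠ 124°

Γ = (Z_L − Z_0)/(Z_L + Z_0) = (-76.29 + j67.63)/(260.5 + j67.63)
|Γ| = 102/269 = 0.379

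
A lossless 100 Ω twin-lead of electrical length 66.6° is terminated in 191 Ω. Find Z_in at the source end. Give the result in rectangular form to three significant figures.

tan(βl) = tan(66.6°) = 2.31
Z_in = Z_0·(Z_L + jZ_0·tanβl)/(Z_0 + jZ_L·tanβl)
     = 100·(191 + j231)/(100 + j441)

Z_in ≈ 59.1 − j29.9 Ω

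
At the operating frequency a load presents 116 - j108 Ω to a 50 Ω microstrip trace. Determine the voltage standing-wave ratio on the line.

VSWR ≈ 4.54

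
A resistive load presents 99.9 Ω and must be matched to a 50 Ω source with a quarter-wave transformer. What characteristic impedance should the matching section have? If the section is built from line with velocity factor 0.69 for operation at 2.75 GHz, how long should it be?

Z_qwt ≈ 70.7 Ω; length ≈ 1.88 cm

Z_qwt = √(Z_0·R_L) = √(50 × 99.9) = √4995
λ = 0.69·c/f = 0.0753 m, so l = λ/4 = 0.0188 m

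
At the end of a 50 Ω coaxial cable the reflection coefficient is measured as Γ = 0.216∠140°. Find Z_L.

Z_L ≈ 34.6 + j10.1 Ω

Z_L = Z_0·(1 + Γ)/(1 − Γ) = 50·(0.835 + j0.139)/(1.17 − j0.139)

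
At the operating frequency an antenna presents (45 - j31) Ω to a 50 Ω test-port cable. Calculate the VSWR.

VSWR ≈ 1.92

Γ = (Z_L − Z_0)/(Z_L + Z_0) = (-5 − j31)/(95 − j31)
|Γ| = 31.4/99.9 = 0.314
VSWR = (1 + |Γ|)/(1 − |Γ|) = 1.31/0.686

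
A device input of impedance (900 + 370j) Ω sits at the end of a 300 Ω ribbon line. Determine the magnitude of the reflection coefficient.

|Γ| ≈ 0.561

Γ = (Z_L − Z_0)/(Z_L + Z_0) = (600 + j370)/(1200 + j370)
|Γ| = 705/1260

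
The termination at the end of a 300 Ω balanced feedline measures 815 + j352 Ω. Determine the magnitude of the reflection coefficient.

|Γ| ≈ 0.534

Γ = (Z_L − Z_0)/(Z_L + Z_0) = (515 + j352)/(1115 + j352)
|Γ| = 624/1170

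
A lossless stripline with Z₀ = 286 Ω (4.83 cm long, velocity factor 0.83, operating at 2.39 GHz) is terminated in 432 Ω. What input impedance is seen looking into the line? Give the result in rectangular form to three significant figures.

Z_in ≈ 405 + j75.9 Ω

λ = v/f = 0.83·c / 2.39 GHz = 0.104 m
βl = 2π·l/λ = 2π × 0.464 = 167°
tan(βl) = tan(167°) = -0.233
Z_in = Z_0·(Z_L + jZ_0·tanβl)/(Z_0 + jZ_L·tanβl)
     = 286·(432 − j66.6)/(286 − j101)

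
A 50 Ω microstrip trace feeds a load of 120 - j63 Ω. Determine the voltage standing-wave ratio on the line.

Γ = (Z_L − Z_0)/(Z_L + Z_0) = (70 − j63)/(170 − j63)
|Γ| = 94.2/181 = 0.519
VSWR = (1 + |Γ|)/(1 − |Γ|) = 1.52/0.481

VSWR ≈ 3.16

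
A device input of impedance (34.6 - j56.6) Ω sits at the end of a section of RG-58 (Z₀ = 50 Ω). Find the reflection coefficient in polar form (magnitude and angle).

Γ ≈ 0.576 ∠ -71.4°

Γ = (Z_L − Z_0)/(Z_L + Z_0) = (-15.4 − j56.6)/(84.6 − j56.6)
|Γ| = 58.7/102 = 0.576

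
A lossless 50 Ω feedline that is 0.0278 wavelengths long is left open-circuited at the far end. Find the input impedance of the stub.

βl = 2π × 0.0278 = 10°
tan(βl) = 0.176
For an open-circuited stub, Z_in = −jZ_0·cot(βl) = −jZ_0/tan(βl)

Z_in ≈ −j283 Ω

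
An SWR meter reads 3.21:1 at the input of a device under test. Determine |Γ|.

|Γ| = (S − 1)/(S + 1) = (3.21 − 1)/(3.21 + 1) = 2.21/4.21

|Γ| ≈ 0.525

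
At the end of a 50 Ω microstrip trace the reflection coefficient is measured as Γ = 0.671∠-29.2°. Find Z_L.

Z_L ≈ 98.6 − j117 Ω

Z_L = Z_0·(1 + Γ)/(1 − Γ) = 50·(1.59 − j0.327)/(0.414 + j0.327)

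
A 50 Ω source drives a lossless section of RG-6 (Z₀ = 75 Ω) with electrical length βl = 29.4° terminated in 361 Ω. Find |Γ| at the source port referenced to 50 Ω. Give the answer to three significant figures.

tan(βl) = 0.563
Z_in = Z_0·(Z_L + jZ_0·tanβl)/(Z_0 + jZ_L·tanβl) = 56.9 − j112 Ω
Γ_s = (Z_in − Z_s)/(Z_in + Z_s) = (6.92 − j112)/(107 − j112), |Γ_s| = 0.725

|Γ| ≈ 0.725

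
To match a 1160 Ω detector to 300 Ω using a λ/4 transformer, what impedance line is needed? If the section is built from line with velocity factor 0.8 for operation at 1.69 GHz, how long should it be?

Z_qwt ≈ 590 Ω; length ≈ 3.55 cm

Z_qwt = √(Z_0·R_L) = √(300 × 1160) = √348000
λ = 0.8·c/f = 0.142 m, so l = λ/4 = 0.0355 m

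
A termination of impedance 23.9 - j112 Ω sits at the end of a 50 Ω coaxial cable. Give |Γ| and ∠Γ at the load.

Γ ≈ 0.857 ∠ -46.5°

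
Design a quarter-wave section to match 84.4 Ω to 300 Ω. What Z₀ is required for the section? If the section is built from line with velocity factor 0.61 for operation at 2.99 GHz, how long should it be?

Z_qwt ≈ 159 Ω; length ≈ 1.53 cm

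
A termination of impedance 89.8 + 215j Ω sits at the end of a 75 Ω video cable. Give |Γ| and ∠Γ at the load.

Γ ≈ 0.796 ∠ 33.5°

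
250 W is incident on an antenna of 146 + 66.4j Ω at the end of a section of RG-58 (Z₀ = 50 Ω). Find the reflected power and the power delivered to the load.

|Γ| = |(96 + j66.4)/(196 + j66.4)| = 0.564
|Γ|² = 0.318
P_refl = |Γ|²·P_inc = 79.5 W, P_del = (1 − |Γ|²)·P_inc = 170 W

P_reflected ≈ 79.5 W; P_delivered ≈ 170 W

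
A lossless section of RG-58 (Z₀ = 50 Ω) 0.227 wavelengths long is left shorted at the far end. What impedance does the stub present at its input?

Z_in ≈ +j344 Ω

βl = 2π × 0.227 = 81.7°
tan(βl) = 6.87
For a shorted stub, Z_in = jZ_0·tan(βl)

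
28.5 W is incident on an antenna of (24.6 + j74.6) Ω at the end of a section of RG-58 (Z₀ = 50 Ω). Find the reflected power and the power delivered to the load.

|Γ| = |(-25.4 + j74.6)/(74.6 + j74.6)| = 0.747
|Γ|² = 0.558
P_refl = |Γ|²·P_inc = 15.9 W, P_del = (1 − |Γ|²)·P_inc = 12.6 W

P_reflected ≈ 15.9 W; P_delivered ≈ 12.6 W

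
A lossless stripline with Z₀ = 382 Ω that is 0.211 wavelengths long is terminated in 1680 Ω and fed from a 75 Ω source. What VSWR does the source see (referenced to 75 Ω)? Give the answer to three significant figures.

βl = 2π × 0.211 = 76°
tan(βl) = 4
Z_in = Z_0·(Z_L + jZ_0·tanβl)/(Z_0 + jZ_L·tanβl) = 92 − j90.3 Ω
Γ_s = (Z_in − Z_s)/(Z_in + Z_s) = (17 − j90.3)/(167 − j90.3), |Γ_s| = 0.484
VSWR = (1 + |Γ_s|)/(1 − |Γ_s|)

VSWR ≈ 2.88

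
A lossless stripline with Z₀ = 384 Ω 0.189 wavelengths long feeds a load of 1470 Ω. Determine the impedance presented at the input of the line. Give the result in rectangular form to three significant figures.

βl = 2π × 0.189 = 68°
tan(βl) = tan(68°) = 2.48
Z_in = Z_0·(Z_L + jZ_0·tanβl)/(Z_0 + jZ_L·tanβl)
     = 384·(1470 + j952)/(384 + j3650)

Z_in ≈ 115 − j143 Ω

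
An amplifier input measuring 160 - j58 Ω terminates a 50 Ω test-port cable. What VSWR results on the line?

Γ = (Z_L − Z_0)/(Z_L + Z_0) = (110 − j58)/(210 − j58)
|Γ| = 124/218 = 0.571
VSWR = (1 + |Γ|)/(1 − |Γ|) = 1.57/0.429

VSWR ≈ 3.66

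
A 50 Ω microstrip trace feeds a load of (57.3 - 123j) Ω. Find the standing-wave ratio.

VSWR ≈ 7.16

Γ = (Z_L − Z_0)/(Z_L + Z_0) = (7.3 − j123)/(107.3 − j123)
|Γ| = 123/163 = 0.755
VSWR = (1 + |Γ|)/(1 − |Γ|) = 1.75/0.245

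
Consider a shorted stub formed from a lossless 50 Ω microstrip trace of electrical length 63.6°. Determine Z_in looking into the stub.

tan(βl) = 2.01
For a shorted stub, Z_in = jZ_0·tan(βl)

Z_in ≈ +j101 Ω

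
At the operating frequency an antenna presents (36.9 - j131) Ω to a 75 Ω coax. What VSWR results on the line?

VSWR ≈ 8.61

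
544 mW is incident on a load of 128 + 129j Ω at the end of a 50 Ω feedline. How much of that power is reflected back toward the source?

|Γ| = |(78 + j129)/(178 + j129)| = 0.686
|Γ|² = 0.47
P_refl = |Γ|²·P_inc = 256 mW, P_del = (1 − |Γ|²)·P_inc = 288 mW

P_reflected ≈ 256 mW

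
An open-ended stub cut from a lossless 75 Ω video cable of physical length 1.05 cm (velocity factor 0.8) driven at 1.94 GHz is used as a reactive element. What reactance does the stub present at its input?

X_in ≈ -127 Ω (capacitive)

λ = v/f = 0.8·c / 1.94 GHz = 0.124 m
βl = 2π·l/λ = 2π × 0.0849 = 30.6°
tan(βl) = 0.59
For an open-ended stub, Z_in = −jZ_0·cot(βl) = −jZ_0/tan(βl)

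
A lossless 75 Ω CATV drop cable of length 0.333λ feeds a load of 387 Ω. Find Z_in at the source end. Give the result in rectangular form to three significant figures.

Z_in ≈ 19.1 + j41 Ω

βl = 2π × 0.333 = 120°
tan(βl) = tan(120°) = -1.74
Z_in = Z_0·(Z_L + jZ_0·tanβl)/(Z_0 + jZ_L·tanβl)
     = 75·(387 − j131)/(75 − j674)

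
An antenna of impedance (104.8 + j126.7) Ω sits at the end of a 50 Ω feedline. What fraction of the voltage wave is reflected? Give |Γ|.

Γ = (Z_L − Z_0)/(Z_L + Z_0) = (54.8 + j126.7)/(154.8 + j126.7)
|Γ| = 138/200

|Γ| ≈ 0.69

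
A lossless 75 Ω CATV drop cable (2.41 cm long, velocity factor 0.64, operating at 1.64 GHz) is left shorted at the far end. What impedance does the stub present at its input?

Z_in ≈ +j263 Ω

λ = v/f = 0.64·c / 1.64 GHz = 0.117 m
βl = 2π·l/λ = 2π × 0.206 = 74.1°
tan(βl) = 3.51
For a shorted stub, Z_in = jZ_0·tan(βl)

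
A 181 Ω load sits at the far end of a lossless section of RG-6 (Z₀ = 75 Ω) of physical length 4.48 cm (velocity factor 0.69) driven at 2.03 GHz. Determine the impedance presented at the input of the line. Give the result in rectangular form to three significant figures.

Z_in ≈ 109 + j74.9 Ω

λ = v/f = 0.69·c / 2.03 GHz = 0.102 m
βl = 2π·l/λ = 2π × 0.439 = 158°
tan(βl) = tan(158°) = -0.401
Z_in = Z_0·(Z_L + jZ_0·tanβl)/(Z_0 + jZ_L·tanβl)
     = 75·(181 − j30.1)/(75 − j72.5)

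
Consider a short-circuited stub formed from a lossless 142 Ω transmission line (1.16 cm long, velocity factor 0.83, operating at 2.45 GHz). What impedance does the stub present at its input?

Z_in ≈ +j124 Ω

λ = v/f = 0.83·c / 2.45 GHz = 0.102 m
βl = 2π·l/λ = 2π × 0.114 = 41.1°
tan(βl) = 0.872
For a short-circuited stub, Z_in = jZ_0·tan(βl)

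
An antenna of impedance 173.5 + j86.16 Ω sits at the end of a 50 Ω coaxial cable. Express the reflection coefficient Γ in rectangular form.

Γ = (Z_L − Z_0)/(Z_L + Z_0) = (123.5 + j86.16)/(223.5 + j86.16)

Γ ≈ 0.61 + j0.15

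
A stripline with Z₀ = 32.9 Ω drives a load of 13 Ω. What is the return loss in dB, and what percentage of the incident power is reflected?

RL ≈ 7.26 dB; 18.8% of incident power reflected

Γ = (13 − 32.9)/(13 + 32.9) = -0.434
RL = −20·log₁₀(0.434) = 7.26 dB
P_refl/P_inc = |Γ|² = 0.188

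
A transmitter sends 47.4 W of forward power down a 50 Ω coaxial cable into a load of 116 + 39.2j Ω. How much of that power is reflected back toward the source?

|Γ| = |(66 + j39.2)/(166 + j39.2)| = 0.45
|Γ|² = 0.203
P_refl = |Γ|²·P_inc = 9.6 W, P_del = (1 − |Γ|²)·P_inc = 37.8 W

P_reflected ≈ 9.6 W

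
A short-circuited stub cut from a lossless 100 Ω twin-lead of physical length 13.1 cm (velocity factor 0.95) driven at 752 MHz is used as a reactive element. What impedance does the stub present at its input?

λ = v/f = 0.95·c / 752 MHz = 0.379 m
βl = 2π·l/λ = 2π × 0.346 = 124°
tan(βl) = -1.46
For a short-circuited stub, Z_in = jZ_0·tan(βl)

Z_in ≈ −j146 Ω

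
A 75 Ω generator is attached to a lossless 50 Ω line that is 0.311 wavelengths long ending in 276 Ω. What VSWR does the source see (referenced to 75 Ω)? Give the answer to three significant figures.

βl = 2π × 0.311 = 112°
tan(βl) = -2.48
Z_in = Z_0·(Z_L + jZ_0·tanβl)/(Z_0 + jZ_L·tanβl) = 10.5 + j19.4 Ω
Γ_s = (Z_in − Z_s)/(Z_in + Z_s) = (-64.5 + j19.4)/(85.5 + j19.4), |Γ_s| = 0.769
VSWR = (1 + |Γ_s|)/(1 − |Γ_s|)

VSWR ≈ 7.65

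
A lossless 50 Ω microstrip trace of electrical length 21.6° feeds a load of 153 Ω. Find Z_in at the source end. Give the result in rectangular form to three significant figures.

Z_in ≈ 71.7 − j67.1 Ω

tan(βl) = tan(21.6°) = 0.396
Z_in = Z_0·(Z_L + jZ_0·tanβl)/(Z_0 + jZ_L·tanβl)
     = 50·(153 + j19.8)/(50 + j60.6)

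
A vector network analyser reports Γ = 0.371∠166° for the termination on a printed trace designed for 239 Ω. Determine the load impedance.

Z_L = Z_0·(1 + Γ)/(1 − Γ) = 239·(0.64 + j0.0898)/(1.36 − j0.0898)

Z_L ≈ 111 + j23.1 Ω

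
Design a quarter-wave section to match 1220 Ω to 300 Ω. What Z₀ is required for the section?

Z_qwt = √(Z_0·R_L) = √(300 × 1220) = √366000

Z_qwt ≈ 605 Ω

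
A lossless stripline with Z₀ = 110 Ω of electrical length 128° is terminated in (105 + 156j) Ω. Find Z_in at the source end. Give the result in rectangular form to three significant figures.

tan(βl) = tan(128°) = -1.28
Z_in = Z_0·(Z_L + jZ_0·tanβl)/(Z_0 + jZ_L·tanβl)
     = 110·(105 + j15.2)/(310 − j134)

Z_in ≈ 29.4 + j18.2 Ω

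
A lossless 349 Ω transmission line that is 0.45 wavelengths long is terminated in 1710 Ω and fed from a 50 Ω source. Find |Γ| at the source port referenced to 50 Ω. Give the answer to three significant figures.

|Γ| ≈ 0.938

βl = 2π × 0.45 = 162°
tan(βl) = -0.325
Z_in = Z_0·(Z_L + jZ_0·tanβl)/(Z_0 + jZ_L·tanβl) = 535 + j738 Ω
Γ_s = (Z_in − Z_s)/(Z_in + Z_s) = (485 + j738)/(585 + j738), |Γ_s| = 0.938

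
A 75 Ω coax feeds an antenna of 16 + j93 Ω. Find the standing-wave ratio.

VSWR ≈ 12

Γ = (Z_L − Z_0)/(Z_L + Z_0) = (-59 + j93)/(91 + j93)
|Γ| = 110/130 = 0.846
VSWR = (1 + |Γ|)/(1 − |Γ|) = 1.85/0.154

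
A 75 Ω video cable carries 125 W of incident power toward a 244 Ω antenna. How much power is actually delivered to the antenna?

P_delivered ≈ 89.9 W

Γ = (244 − 75)/(244 + 75) = 0.53
|Γ|² = 0.281
P_refl = |Γ|²·P_inc = 35.1 W, P_del = (1 − |Γ|²)·P_inc = 89.9 W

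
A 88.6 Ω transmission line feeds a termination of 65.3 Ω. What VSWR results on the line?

For a purely resistive load, VSWR = R_L/Z_0 or Z_0/R_L (whichever > 1) = 88.6/65.3

VSWR ≈ 1.36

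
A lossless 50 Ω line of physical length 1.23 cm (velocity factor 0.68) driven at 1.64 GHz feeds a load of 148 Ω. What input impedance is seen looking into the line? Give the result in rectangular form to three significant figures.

λ = v/f = 0.68·c / 1.64 GHz = 0.124 m
βl = 2π·l/λ = 2π × 0.0989 = 35.6°
tan(βl) = tan(35.6°) = 0.716
Z_in = Z_0·(Z_L + jZ_0·tanβl)/(Z_0 + jZ_L·tanβl)
     = 50·(148 + j35.8)/(50 + j106)

Z_in ≈ 40.8 − j50.6 Ω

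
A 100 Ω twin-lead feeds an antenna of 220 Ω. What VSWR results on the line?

Γ = (220 − 100)/(220 + 100) = 0.375
VSWR = (1 + 0.375)/(1 − 0.375)

VSWR ≈ 2.2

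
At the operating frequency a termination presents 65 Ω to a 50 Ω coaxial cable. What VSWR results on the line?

Γ = (65 − 50)/(65 + 50) = 0.13
VSWR = (1 + 0.13)/(1 − 0.13)

VSWR ≈ 1.3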